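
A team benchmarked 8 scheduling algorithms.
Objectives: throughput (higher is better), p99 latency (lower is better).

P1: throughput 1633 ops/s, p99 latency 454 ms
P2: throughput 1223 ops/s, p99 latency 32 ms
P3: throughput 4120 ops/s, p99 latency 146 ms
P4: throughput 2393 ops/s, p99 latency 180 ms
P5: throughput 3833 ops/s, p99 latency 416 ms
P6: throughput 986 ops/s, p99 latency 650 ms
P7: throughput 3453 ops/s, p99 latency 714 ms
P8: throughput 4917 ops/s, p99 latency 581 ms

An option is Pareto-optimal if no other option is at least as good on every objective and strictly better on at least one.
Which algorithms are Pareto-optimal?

P2, P3, P8

P1: dominated by P3 (throughput 4120≥1633, p99 latency 146≤454).
P2: not dominated (best p99 latency).
P3: not dominated.
P4: dominated by P3 (throughput 4120≥2393, p99 latency 146≤180).
P5: dominated by P3 (throughput 4120≥3833, p99 latency 146≤416).
P6: dominated by P1 (throughput 1633≥986, p99 latency 454≤650).
P7: dominated by P3 (throughput 4120≥3453, p99 latency 146≤714).
P8: not dominated (best throughput).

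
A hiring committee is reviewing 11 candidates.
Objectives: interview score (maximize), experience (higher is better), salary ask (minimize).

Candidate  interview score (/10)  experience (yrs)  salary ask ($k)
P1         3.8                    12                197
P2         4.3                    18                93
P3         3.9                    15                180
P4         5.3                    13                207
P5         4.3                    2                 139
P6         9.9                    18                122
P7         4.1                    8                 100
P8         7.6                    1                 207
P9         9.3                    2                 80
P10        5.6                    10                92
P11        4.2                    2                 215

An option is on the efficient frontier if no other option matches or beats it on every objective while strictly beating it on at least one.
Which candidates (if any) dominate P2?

none

P1: worse on interview score (3.8 vs 4.3).
P3: worse on interview score (3.9 vs 4.3).
P4: worse on experience (13 vs 18).
P5: worse on experience (2 vs 18).
P6: worse on salary ask (122 vs 93).
P7: worse on interview score (4.1 vs 4.3).
P8: worse on experience (1 vs 18).
P9: worse on experience (2 vs 18).
P10: worse on experience (10 vs 18).
P11: worse on interview score (4.2 vs 4.3).
No option dominates P2.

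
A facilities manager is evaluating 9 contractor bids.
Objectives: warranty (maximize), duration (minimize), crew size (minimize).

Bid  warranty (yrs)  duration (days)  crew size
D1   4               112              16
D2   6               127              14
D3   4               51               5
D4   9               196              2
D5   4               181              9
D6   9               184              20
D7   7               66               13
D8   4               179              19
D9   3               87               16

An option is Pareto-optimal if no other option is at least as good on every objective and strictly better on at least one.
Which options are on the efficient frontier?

D3, D4, D6, D7

D1: dominated by D3 (warranty 4≥4, duration 51≤112, crew size 5≤16).
D2: dominated by D7 (warranty 7≥6, duration 66≤127, crew size 13≤14).
D3: not dominated (best duration).
D4: not dominated (best crew size).
D5: dominated by D3 (warranty 4≥4, duration 51≤181, crew size 5≤9).
D6: not dominated.
D7: not dominated.
D8: dominated by D1 (warranty 4≥4, duration 112≤179, crew size 16≤19).
D9: dominated by D3 (warranty 4≥3, duration 51≤87, crew size 5≤16).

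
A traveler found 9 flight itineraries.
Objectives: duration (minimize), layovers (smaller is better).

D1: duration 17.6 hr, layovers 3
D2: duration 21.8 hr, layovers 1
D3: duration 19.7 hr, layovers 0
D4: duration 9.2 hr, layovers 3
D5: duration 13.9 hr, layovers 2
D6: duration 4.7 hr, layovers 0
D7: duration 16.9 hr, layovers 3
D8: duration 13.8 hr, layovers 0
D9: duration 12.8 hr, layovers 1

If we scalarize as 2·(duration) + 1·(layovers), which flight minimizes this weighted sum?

D1: 2·17.6 + 1·3 = 38.2
D2: 2·21.8 + 1·1 = 44.6
D3: 2·19.7 + 1·0 = 39.4
D4: 2·9.2 + 1·3 = 21.4
D5: 2·13.9 + 1·2 = 29.8
D6: 2·4.7 + 1·0 = 9.4
D7: 2·16.9 + 1·3 = 36.8
D8: 2·13.8 + 1·0 = 27.6
D9: 2·12.8 + 1·1 = 26.6
Lowest: D6 at 9.4.

D6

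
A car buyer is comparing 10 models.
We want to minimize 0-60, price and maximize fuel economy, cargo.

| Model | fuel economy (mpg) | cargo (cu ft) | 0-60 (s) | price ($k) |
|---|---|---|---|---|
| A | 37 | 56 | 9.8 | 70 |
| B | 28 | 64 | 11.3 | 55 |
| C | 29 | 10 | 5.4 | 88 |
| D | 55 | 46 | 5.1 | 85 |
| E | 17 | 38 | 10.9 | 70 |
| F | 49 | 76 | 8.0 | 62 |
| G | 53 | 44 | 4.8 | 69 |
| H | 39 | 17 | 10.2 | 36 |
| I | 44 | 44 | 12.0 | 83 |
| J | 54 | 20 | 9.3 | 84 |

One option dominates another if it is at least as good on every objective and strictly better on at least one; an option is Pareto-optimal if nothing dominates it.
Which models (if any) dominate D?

A: worse on fuel economy (37 vs 55).
B: worse on fuel economy (28 vs 55).
C: worse on fuel economy (29 vs 55).
E: worse on fuel economy (17 vs 55).
F: worse on fuel economy (49 vs 55).
G: worse on fuel economy (53 vs 55).
H: worse on fuel economy (39 vs 55).
I: worse on fuel economy (44 vs 55).
J: worse on fuel economy (54 vs 55).
No option dominates D.

none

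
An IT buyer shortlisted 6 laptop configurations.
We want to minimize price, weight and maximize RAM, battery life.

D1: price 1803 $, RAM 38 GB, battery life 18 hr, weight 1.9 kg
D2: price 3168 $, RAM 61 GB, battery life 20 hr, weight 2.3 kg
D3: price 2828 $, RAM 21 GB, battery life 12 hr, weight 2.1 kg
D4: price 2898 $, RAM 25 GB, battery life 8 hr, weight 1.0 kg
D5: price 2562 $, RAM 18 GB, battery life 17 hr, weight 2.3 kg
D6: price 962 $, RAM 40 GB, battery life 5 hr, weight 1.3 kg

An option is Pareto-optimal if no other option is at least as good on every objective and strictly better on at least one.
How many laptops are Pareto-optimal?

D1: not dominated.
D2: not dominated (best RAM).
D3: dominated by D1 (price 1803≤2828, RAM 38≥21, battery life 18≥12, weight 1.9≤2.1).
D4: not dominated (best weight).
D5: dominated by D1 (price 1803≤2562, RAM 38≥18, battery life 18≥17, weight 1.9≤2.3).
D6: not dominated (best price).
Pareto-optimal: D1, D2, D4, D6 → 4.

4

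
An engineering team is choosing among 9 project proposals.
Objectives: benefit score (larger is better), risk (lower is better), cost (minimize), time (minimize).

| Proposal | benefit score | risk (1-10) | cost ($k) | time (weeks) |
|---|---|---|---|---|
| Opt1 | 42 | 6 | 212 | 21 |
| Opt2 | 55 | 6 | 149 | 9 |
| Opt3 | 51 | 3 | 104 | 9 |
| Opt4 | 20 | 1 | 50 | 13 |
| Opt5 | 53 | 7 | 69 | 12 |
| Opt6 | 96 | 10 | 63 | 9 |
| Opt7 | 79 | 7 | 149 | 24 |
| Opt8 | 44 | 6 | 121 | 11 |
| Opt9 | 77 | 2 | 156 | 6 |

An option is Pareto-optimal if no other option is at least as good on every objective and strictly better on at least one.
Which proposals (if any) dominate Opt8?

Opt3: benefit score 51≥44, risk 3≤6, cost 104≤121, time 9≤11 — dominates Opt8.
Others (Opt1, Opt2, Opt4, Opt5, Opt6, Opt7, Opt9) are each worse than Opt8 on at least one objective.

Opt3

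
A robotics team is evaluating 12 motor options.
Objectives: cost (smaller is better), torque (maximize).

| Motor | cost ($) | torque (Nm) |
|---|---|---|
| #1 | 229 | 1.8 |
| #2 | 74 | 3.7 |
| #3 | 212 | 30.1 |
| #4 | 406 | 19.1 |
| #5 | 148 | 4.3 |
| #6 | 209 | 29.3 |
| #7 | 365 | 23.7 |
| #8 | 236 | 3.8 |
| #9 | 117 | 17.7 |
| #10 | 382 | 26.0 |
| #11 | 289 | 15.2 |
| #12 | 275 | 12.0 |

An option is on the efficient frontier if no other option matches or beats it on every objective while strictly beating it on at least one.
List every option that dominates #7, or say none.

#3: cost 212≤365, torque 30.1≥23.7 — dominates #7.
#6: cost 209≤365, torque 29.3≥23.7 — dominates #7.
Others (#1, #2, #4, #5, #8, #9, #10, #11, #12) are each worse than #7 on at least one objective.

#3, #6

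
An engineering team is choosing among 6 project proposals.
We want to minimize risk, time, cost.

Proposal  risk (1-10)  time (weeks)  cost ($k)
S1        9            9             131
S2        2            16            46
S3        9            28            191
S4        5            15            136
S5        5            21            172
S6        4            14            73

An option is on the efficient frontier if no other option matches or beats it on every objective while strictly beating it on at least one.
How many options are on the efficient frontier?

3

S1: not dominated (best time).
S2: not dominated (best risk).
S3: dominated by S1 (risk 9≤9, time 9≤28, cost 131≤191).
S4: dominated by S6 (risk 4≤5, time 14≤15, cost 73≤136).
S5: dominated by S2 (risk 2≤5, time 16≤21, cost 46≤172).
S6: not dominated.
Pareto-optimal: S1, S2, S6 → 3.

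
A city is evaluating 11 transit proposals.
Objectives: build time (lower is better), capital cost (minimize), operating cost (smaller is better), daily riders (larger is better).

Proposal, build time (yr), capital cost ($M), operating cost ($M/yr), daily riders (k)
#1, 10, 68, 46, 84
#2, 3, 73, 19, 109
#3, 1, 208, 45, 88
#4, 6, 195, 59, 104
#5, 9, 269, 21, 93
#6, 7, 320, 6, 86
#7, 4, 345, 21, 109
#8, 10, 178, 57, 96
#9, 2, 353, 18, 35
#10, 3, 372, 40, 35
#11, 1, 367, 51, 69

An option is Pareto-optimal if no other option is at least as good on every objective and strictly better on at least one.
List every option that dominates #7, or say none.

#2

#2: build time 3≤4, capital cost 73≤345, operating cost 19≤21, daily riders 109≥109 — dominates #7.
Others (#1, #3, #4, #5, #6, #8, #9, #10, #11) are each worse than #7 on at least one objective.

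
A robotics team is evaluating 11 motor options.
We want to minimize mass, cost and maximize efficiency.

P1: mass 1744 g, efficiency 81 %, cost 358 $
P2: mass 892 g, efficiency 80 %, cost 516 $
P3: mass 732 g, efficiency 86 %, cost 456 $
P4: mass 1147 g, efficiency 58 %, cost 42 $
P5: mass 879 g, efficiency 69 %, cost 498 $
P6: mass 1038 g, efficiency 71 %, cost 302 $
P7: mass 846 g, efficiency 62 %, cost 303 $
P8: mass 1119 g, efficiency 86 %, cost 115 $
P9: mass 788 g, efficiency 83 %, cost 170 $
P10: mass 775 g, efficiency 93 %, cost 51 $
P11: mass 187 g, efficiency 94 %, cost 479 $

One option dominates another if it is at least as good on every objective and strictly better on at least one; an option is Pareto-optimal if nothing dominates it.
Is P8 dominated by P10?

Yes

P10 vs P8: mass 775≤1119, efficiency 93≥86, cost 51≤115 — P10 is at least as good on every objective with at least one strict improvement.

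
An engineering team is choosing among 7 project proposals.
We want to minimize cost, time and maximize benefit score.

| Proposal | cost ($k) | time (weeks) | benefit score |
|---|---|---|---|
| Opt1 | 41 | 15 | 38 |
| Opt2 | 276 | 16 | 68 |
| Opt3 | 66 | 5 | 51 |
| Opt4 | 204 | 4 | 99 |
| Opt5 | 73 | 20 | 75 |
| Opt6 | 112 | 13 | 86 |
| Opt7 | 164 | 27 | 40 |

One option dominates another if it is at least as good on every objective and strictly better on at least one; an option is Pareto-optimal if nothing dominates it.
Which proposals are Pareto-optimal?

Opt1, Opt3, Opt4, Opt5, Opt6

Opt1: not dominated (best cost).
Opt2: dominated by Opt4 (cost 204≤276, time 4≤16, benefit score 99≥68).
Opt3: not dominated.
Opt4: not dominated (best time).
Opt5: not dominated.
Opt6: not dominated.
Opt7: dominated by Opt3 (cost 66≤164, time 5≤27, benefit score 51≥40).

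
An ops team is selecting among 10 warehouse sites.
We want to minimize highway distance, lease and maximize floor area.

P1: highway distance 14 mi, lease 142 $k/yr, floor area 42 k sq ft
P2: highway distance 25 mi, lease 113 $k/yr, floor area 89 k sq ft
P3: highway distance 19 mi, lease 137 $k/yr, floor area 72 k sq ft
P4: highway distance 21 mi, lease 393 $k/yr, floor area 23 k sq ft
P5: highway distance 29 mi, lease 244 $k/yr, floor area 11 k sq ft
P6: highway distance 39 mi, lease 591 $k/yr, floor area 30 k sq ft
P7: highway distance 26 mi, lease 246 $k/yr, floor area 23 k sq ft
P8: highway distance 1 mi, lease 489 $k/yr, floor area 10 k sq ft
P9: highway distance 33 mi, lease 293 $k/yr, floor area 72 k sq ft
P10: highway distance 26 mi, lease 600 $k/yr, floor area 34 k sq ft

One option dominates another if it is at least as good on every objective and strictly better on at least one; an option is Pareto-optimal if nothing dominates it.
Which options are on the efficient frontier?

P1, P2, P3, P8

P1: not dominated.
P2: not dominated (best lease).
P3: not dominated.
P4: dominated by P1 (highway distance 14≤21, lease 142≤393, floor area 42≥23).
P5: dominated by P1 (highway distance 14≤29, lease 142≤244, floor area 42≥11).
P6: dominated by P1 (highway distance 14≤39, lease 142≤591, floor area 42≥30).
P7: dominated by P1 (highway distance 14≤26, lease 142≤246, floor area 42≥23).
P8: not dominated (best highway distance).
P9: dominated by P2 (highway distance 25≤33, lease 113≤293, floor area 89≥72).
P10: dominated by P1 (highway distance 14≤26, lease 142≤600, floor area 42≥34).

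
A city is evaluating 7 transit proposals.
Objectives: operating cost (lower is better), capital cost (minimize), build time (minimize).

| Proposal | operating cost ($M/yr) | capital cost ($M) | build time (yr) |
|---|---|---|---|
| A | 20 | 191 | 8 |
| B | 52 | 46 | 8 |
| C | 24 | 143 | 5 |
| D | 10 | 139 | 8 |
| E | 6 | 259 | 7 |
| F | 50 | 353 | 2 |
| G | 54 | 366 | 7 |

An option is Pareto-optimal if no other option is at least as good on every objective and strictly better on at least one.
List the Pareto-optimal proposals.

A: dominated by D (operating cost 10≤20, capital cost 139≤191, build time 8≤8).
B: not dominated (best capital cost).
C: not dominated.
D: not dominated.
E: not dominated (best operating cost).
F: not dominated (best build time).
G: dominated by C (operating cost 24≤54, capital cost 143≤366, build time 5≤7).

B, C, D, E, F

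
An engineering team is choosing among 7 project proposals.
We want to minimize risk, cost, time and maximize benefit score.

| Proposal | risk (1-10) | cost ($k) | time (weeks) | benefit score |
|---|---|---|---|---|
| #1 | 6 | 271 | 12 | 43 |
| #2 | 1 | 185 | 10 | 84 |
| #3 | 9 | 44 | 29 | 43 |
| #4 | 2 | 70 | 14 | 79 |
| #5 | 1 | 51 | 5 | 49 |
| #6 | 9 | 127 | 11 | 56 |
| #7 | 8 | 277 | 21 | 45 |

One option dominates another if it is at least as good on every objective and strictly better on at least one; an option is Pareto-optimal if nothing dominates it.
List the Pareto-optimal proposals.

#2, #3, #4, #5, #6

#1: dominated by #2 (risk 1≤6, cost 185≤271, time 10≤12, benefit score 84≥43).
#2: not dominated (best benefit score).
#3: not dominated (best cost).
#4: not dominated.
#5: not dominated (best time).
#6: not dominated.
#7: dominated by #2 (risk 1≤8, cost 185≤277, time 10≤21, benefit score 84≥45).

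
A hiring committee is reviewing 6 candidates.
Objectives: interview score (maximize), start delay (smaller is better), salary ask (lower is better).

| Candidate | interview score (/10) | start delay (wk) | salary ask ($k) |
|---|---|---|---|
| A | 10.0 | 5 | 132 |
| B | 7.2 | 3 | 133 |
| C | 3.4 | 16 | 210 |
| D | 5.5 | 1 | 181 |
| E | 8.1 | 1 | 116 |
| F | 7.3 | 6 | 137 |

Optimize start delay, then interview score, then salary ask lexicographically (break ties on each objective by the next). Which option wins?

E

First minimize start delay: best is 1, kept {D, E}.
Then maximize interview score: best is 8.1, kept {E}.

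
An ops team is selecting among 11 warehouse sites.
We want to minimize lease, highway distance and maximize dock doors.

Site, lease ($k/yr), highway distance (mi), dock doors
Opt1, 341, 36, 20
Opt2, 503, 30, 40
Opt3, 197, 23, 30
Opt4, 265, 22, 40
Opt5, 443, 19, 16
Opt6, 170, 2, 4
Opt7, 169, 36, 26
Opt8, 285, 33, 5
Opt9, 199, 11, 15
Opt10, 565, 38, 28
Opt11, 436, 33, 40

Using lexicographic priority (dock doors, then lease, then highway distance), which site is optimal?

Opt4

First maximize dock doors: best is 40, kept {Opt2, Opt4, Opt11}.
Then minimize lease: best is 265, kept {Opt4}.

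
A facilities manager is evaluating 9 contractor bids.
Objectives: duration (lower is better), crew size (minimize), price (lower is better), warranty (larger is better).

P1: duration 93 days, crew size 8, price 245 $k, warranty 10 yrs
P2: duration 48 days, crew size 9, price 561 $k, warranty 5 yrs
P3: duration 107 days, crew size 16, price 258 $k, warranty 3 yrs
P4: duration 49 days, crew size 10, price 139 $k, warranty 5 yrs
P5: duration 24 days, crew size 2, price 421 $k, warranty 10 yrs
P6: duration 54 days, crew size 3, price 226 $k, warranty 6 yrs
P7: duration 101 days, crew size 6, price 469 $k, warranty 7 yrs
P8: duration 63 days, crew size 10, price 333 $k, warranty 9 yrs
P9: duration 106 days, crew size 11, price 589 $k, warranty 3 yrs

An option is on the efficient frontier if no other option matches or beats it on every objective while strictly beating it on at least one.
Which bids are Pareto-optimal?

P1: not dominated.
P2: dominated by P5 (duration 24≤48, crew size 2≤9, price 421≤561, warranty 10≥5).
P3: dominated by P1 (duration 93≤107, crew size 8≤16, price 245≤258, warranty 10≥3).
P4: not dominated (best price).
P5: not dominated (best duration).
P6: not dominated.
P7: dominated by P5 (duration 24≤101, crew size 2≤6, price 421≤469, warranty 10≥7).
P8: not dominated.
P9: dominated by P1 (duration 93≤106, crew size 8≤11, price 245≤589, warranty 10≥3).

P1, P4, P5, P6, P8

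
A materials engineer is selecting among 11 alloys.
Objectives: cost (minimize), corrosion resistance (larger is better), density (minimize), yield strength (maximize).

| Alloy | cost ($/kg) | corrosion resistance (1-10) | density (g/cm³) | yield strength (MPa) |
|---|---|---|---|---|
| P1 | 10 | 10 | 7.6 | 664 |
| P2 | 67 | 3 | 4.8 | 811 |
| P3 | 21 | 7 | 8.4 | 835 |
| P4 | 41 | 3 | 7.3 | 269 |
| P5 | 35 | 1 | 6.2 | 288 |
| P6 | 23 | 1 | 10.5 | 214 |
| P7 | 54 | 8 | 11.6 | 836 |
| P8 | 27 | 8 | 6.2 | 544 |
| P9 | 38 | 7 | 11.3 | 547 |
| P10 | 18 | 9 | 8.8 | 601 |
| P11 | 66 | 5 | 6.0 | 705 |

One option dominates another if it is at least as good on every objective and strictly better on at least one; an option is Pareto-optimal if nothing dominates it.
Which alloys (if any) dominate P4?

P8: cost 27≤41, corrosion resistance 8≥3, density 6.2≤7.3, yield strength 544≥269 — dominates P4.
Others (P1, P2, P3, P5, P6, P7, P9, P10, P11) are each worse than P4 on at least one objective.

P8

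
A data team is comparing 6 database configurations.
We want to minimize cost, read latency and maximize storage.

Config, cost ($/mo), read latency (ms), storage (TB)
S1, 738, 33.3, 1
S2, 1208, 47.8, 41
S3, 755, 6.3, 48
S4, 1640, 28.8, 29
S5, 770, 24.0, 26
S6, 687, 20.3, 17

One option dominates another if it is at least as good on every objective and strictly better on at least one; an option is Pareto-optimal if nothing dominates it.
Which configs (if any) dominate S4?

S3

S3: cost 755≤1640, read latency 6.3≤28.8, storage 48≥29 — dominates S4.
Others (S1, S2, S5, S6) are each worse than S4 on at least one objective.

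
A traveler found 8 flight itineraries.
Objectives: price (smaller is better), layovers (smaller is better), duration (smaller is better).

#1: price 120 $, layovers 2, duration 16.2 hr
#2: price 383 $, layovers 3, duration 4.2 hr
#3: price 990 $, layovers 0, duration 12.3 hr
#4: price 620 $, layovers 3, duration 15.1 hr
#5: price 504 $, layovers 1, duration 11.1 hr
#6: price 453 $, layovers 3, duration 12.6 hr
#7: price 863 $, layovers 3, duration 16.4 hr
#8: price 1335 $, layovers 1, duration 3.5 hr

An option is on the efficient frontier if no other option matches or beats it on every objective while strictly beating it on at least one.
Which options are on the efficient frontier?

#1: not dominated (best price).
#2: not dominated.
#3: not dominated (best layovers).
#4: dominated by #2 (price 383≤620, layovers 3≤3, duration 4.2≤15.1).
#5: not dominated.
#6: dominated by #2 (price 383≤453, layovers 3≤3, duration 4.2≤12.6).
#7: dominated by #1 (price 120≤863, layovers 2≤3, duration 16.2≤16.4).
#8: not dominated (best duration).

#1, #2, #3, #5, #8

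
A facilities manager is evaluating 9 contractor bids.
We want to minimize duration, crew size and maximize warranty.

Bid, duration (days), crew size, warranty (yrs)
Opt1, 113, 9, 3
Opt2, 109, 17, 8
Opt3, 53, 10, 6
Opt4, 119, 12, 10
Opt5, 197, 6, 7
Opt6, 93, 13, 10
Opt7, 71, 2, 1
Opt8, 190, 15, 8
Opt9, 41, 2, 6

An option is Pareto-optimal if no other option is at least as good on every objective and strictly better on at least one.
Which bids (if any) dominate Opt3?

Opt9

Opt9: duration 41≤53, crew size 2≤10, warranty 6≥6 — dominates Opt3.
Others (Opt1, Opt2, Opt4, Opt5, Opt6, Opt7, Opt8) are each worse than Opt3 on at least one objective.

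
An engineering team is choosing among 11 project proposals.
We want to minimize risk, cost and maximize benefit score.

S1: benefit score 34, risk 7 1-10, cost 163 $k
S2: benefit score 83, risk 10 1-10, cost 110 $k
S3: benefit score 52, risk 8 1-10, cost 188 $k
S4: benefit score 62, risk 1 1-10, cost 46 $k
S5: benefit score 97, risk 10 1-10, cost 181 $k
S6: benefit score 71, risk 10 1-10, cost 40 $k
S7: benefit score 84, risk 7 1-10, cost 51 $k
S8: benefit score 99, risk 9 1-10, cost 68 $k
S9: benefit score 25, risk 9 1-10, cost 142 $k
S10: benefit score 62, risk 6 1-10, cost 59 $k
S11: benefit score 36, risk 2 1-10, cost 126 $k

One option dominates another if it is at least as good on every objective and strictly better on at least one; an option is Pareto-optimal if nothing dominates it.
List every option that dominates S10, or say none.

S4

S4: benefit score 62≥62, risk 1≤6, cost 46≤59 — dominates S10.
Others (S1, S2, S3, S5, S6, S7, S8, S9, S11) are each worse than S10 on at least one objective.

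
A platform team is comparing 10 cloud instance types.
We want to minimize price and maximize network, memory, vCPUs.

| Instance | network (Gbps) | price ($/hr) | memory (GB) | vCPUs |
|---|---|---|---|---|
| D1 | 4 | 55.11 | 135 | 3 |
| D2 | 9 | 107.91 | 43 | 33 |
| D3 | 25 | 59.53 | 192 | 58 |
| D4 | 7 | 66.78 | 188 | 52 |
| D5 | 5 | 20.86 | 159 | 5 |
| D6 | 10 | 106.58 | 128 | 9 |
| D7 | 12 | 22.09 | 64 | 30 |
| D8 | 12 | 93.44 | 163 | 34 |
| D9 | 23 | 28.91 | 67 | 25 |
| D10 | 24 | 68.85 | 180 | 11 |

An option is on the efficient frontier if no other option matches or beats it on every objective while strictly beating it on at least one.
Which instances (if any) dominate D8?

D3: network 25≥12, price 59.53≤93.44, memory 192≥163, vCPUs 58≥34 — dominates D8.
Others (D1, D2, D4, D5, D6, D7, D9, D10) are each worse than D8 on at least one objective.

D3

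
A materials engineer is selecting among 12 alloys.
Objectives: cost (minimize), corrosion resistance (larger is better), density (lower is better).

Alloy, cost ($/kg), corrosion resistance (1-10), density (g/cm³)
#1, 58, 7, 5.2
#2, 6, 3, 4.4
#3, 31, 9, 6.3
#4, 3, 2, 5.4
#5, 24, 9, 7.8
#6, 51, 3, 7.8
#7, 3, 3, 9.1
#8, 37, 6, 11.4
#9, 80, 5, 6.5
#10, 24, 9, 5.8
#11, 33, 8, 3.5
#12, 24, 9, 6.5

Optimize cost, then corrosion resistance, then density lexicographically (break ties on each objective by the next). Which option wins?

First minimize cost: best is 3, kept {#4, #7}.
Then maximize corrosion resistance: best is 3, kept {#7}.

#7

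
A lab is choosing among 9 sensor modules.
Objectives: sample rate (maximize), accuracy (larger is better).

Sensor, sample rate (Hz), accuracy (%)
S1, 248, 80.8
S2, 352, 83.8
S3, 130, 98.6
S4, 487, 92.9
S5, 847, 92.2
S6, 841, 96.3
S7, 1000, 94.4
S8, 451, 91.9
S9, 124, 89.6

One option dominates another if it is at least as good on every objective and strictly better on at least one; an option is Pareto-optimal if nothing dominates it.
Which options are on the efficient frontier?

S1: dominated by S2 (sample rate 352≥248, accuracy 83.8≥80.8).
S2: dominated by S4 (sample rate 487≥352, accuracy 92.9≥83.8).
S3: not dominated (best accuracy).
S4: dominated by S6 (sample rate 841≥487, accuracy 96.3≥92.9).
S5: dominated by S7 (sample rate 1000≥847, accuracy 94.4≥92.2).
S6: not dominated.
S7: not dominated (best sample rate).
S8: dominated by S4 (sample rate 487≥451, accuracy 92.9≥91.9).
S9: dominated by S3 (sample rate 130≥124, accuracy 98.6≥89.6).

S3, S6, S7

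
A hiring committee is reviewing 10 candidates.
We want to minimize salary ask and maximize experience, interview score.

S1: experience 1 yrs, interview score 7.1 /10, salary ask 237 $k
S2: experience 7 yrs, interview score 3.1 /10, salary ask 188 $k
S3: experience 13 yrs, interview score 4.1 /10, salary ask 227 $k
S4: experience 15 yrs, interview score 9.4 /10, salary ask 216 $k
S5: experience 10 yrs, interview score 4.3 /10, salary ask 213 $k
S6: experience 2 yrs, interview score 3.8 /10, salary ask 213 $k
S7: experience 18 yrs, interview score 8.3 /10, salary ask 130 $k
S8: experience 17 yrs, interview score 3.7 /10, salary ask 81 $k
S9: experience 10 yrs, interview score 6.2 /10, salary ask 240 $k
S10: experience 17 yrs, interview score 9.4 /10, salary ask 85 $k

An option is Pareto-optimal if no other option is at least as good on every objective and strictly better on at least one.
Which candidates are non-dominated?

S1: dominated by S4 (experience 15≥1, interview score 9.4≥7.1, salary ask 216≤237).
S2: dominated by S7 (experience 18≥7, interview score 8.3≥3.1, salary ask 130≤188).
S3: dominated by S4 (experience 15≥13, interview score 9.4≥4.1, salary ask 216≤227).
S4: dominated by S10 (experience 17≥15, interview score 9.4≥9.4, salary ask 85≤216).
S5: dominated by S7 (experience 18≥10, interview score 8.3≥4.3, salary ask 130≤213).
S6: dominated by S5 (experience 10≥2, interview score 4.3≥3.8, salary ask 213≤213).
S7: not dominated (best experience).
S8: not dominated (best salary ask).
S9: dominated by S4 (experience 15≥10, interview score 9.4≥6.2, salary ask 216≤240).
S10: not dominated.

S7, S8, S10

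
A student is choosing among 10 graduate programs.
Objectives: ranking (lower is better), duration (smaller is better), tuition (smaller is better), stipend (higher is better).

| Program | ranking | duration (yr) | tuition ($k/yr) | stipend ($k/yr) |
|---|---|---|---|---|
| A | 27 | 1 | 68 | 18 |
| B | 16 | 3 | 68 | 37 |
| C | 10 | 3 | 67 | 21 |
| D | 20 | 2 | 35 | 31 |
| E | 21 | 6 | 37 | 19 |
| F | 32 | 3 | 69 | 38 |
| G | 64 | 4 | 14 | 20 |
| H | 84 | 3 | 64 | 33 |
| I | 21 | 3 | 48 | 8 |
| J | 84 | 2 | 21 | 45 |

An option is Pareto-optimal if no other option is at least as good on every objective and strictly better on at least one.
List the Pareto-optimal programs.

A: not dominated (best duration).
B: not dominated.
C: not dominated (best ranking).
D: not dominated.
E: dominated by D (ranking 20≤21, duration 2≤6, tuition 35≤37, stipend 31≥19).
F: not dominated.
G: not dominated (best tuition).
H: dominated by J (ranking 84≤84, duration 2≤3, tuition 21≤64, stipend 45≥33).
I: dominated by D (ranking 20≤21, duration 2≤3, tuition 35≤48, stipend 31≥8).
J: not dominated (best stipend).

A, B, C, D, F, G, J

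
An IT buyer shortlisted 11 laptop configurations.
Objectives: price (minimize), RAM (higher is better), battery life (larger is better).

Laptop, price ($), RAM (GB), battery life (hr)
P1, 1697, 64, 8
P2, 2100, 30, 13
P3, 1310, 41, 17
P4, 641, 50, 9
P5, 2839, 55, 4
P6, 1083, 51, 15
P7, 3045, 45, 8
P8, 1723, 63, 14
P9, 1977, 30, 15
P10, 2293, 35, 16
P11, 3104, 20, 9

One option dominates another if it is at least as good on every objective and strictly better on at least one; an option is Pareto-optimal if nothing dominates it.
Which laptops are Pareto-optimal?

P1, P3, P4, P6, P8

P1: not dominated (best RAM).
P2: dominated by P3 (price 1310≤2100, RAM 41≥30, battery life 17≥13).
P3: not dominated (best battery life).
P4: not dominated (best price).
P5: dominated by P1 (price 1697≤2839, RAM 64≥55, battery life 8≥4).
P6: not dominated.
P7: dominated by P1 (price 1697≤3045, RAM 64≥45, battery life 8≥8).
P8: not dominated.
P9: dominated by P3 (price 1310≤1977, RAM 41≥30, battery life 17≥15).
P10: dominated by P3 (price 1310≤2293, RAM 41≥35, battery life 17≥16).
P11: dominated by P2 (price 2100≤3104, RAM 30≥20, battery life 13≥9).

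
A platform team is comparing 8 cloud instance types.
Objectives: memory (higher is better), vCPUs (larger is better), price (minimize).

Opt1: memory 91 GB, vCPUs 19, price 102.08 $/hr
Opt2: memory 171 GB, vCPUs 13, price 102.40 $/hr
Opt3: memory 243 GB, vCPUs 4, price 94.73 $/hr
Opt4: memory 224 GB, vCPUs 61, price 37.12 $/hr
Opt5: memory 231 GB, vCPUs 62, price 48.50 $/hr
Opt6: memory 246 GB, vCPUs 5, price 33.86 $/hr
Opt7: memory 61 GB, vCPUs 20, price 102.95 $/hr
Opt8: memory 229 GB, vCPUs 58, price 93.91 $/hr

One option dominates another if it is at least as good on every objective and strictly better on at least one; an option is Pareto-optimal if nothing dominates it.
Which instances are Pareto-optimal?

Opt1: dominated by Opt4 (memory 224≥91, vCPUs 61≥19, price 37.12≤102.08).
Opt2: dominated by Opt4 (memory 224≥171, vCPUs 61≥13, price 37.12≤102.40).
Opt3: dominated by Opt6 (memory 246≥243, vCPUs 5≥4, price 33.86≤94.73).
Opt4: not dominated.
Opt5: not dominated (best vCPUs).
Opt6: not dominated (best memory).
Opt7: dominated by Opt4 (memory 224≥61, vCPUs 61≥20, price 37.12≤102.95).
Opt8: dominated by Opt5 (memory 231≥229, vCPUs 62≥58, price 48.50≤93.91).

Opt4, Opt5, Opt6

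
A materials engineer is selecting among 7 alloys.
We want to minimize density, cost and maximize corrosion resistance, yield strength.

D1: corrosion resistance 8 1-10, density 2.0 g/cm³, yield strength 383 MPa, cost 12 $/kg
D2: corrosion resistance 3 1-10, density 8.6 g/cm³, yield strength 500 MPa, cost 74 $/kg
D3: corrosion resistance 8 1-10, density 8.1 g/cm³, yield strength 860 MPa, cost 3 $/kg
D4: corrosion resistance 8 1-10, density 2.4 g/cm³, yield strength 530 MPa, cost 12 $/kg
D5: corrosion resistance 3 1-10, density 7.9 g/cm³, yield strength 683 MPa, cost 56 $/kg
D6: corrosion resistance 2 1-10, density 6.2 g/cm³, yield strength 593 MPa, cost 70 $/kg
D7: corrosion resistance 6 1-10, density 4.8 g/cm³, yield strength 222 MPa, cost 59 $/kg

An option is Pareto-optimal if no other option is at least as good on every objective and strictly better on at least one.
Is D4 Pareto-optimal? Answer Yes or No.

Yes

D1: worse on yield strength (383 vs 530).
D2: worse on corrosion resistance (3 vs 8).
D3: worse on density (8.1 vs 2.4).
D5: worse on corrosion resistance (3 vs 8).
D6: worse on corrosion resistance (2 vs 8).
D7: worse on corrosion resistance (6 vs 8).
No option is at least as good as D4 on every objective and strictly better on one.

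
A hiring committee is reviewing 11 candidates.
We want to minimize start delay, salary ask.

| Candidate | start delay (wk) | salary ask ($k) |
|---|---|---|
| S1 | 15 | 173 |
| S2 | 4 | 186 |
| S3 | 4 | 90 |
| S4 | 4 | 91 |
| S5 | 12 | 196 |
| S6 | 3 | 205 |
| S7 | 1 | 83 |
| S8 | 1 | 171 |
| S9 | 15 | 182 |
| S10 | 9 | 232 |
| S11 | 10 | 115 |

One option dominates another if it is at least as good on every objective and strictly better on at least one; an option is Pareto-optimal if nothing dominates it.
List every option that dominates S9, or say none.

S1: start delay 15≤15, salary ask 173≤182 — dominates S9.
S3: start delay 4≤15, salary ask 90≤182 — dominates S9.
S4: start delay 4≤15, salary ask 91≤182 — dominates S9.
S7: start delay 1≤15, salary ask 83≤182 — dominates S9.
S8: start delay 1≤15, salary ask 171≤182 — dominates S9.
S11: start delay 10≤15, salary ask 115≤182 — dominates S9.
Others (S2, S5, S6, S10) are each worse than S9 on at least one objective.

S1, S3, S4, S7, S8, S11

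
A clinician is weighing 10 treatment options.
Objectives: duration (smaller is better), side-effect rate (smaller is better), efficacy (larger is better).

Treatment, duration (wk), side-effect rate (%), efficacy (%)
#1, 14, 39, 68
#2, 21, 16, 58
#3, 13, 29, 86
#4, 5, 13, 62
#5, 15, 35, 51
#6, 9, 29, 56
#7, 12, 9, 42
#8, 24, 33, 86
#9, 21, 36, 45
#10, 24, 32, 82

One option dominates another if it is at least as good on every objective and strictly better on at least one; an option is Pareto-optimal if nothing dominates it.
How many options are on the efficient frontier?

#1: dominated by #3 (duration 13≤14, side-effect rate 29≤39, efficacy 86≥68).
#2: dominated by #4 (duration 5≤21, side-effect rate 13≤16, efficacy 62≥58).
#3: not dominated.
#4: not dominated (best duration).
#5: dominated by #3 (duration 13≤15, side-effect rate 29≤35, efficacy 86≥51).
#6: dominated by #4 (duration 5≤9, side-effect rate 13≤29, efficacy 62≥56).
#7: not dominated (best side-effect rate).
#8: dominated by #3 (duration 13≤24, side-effect rate 29≤33, efficacy 86≥86).
#9: dominated by #2 (duration 21≤21, side-effect rate 16≤36, efficacy 58≥45).
#10: dominated by #3 (duration 13≤24, side-effect rate 29≤32, efficacy 86≥82).
Pareto-optimal: #3, #4, #7 → 3.

3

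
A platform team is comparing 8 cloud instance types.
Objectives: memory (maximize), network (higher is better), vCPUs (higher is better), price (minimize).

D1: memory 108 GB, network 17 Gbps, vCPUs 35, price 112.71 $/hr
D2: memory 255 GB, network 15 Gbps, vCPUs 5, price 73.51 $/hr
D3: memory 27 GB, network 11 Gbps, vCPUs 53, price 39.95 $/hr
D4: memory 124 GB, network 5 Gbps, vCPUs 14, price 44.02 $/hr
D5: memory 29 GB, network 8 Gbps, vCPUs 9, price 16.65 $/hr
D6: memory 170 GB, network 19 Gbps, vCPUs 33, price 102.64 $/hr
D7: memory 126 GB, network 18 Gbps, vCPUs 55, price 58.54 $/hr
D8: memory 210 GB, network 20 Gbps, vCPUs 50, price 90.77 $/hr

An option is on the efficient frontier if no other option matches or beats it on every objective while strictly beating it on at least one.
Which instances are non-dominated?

D1: dominated by D7 (memory 126≥108, network 18≥17, vCPUs 55≥35, price 58.54≤112.71).
D2: not dominated (best memory).
D3: not dominated.
D4: not dominated.
D5: not dominated (best price).
D6: dominated by D8 (memory 210≥170, network 20≥19, vCPUs 50≥33, price 90.77≤102.64).
D7: not dominated (best vCPUs).
D8: not dominated (best network).

D2, D3, D4, D5, D7, D8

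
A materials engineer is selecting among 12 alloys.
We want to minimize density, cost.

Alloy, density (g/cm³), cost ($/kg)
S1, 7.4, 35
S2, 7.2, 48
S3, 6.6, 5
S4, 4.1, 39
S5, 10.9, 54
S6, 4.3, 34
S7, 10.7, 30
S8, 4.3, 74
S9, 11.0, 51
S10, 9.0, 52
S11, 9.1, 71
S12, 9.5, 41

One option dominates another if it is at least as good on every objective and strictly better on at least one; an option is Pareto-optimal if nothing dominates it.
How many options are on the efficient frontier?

S1: dominated by S3 (density 6.6≤7.4, cost 5≤35).
S2: dominated by S3 (density 6.6≤7.2, cost 5≤48).
S3: not dominated (best cost).
S4: not dominated (best density).
S5: dominated by S1 (density 7.4≤10.9, cost 35≤54).
S6: not dominated.
S7: dominated by S3 (density 6.6≤10.7, cost 5≤30).
S8: dominated by S4 (density 4.1≤4.3, cost 39≤74).
S9: dominated by S1 (density 7.4≤11.0, cost 35≤51).
S10: dominated by S1 (density 7.4≤9.0, cost 35≤52).
S11: dominated by S1 (density 7.4≤9.1, cost 35≤71).
S12: dominated by S1 (density 7.4≤9.5, cost 35≤41).
Pareto-optimal: S3, S4, S6 → 3.

3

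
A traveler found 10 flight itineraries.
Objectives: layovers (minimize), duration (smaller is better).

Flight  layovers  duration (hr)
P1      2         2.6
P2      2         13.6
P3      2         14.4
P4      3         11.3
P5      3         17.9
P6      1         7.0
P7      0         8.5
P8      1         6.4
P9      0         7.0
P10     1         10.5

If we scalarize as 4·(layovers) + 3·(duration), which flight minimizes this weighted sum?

P1

P1: 4·2 + 3·2.6 = 15.8
P2: 4·2 + 3·13.6 = 48.8
P3: 4·2 + 3·14.4 = 51.2
P4: 4·3 + 3·11.3 = 45.9
P5: 4·3 + 3·17.9 = 65.7
P6: 4·1 + 3·7.0 = 25.0
P7: 4·0 + 3·8.5 = 25.5
P8: 4·1 + 3·6.4 = 23.2
P9: 4·0 + 3·7.0 = 21.0
P10: 4·1 + 3·10.5 = 35.5
Lowest: P1 at 15.8.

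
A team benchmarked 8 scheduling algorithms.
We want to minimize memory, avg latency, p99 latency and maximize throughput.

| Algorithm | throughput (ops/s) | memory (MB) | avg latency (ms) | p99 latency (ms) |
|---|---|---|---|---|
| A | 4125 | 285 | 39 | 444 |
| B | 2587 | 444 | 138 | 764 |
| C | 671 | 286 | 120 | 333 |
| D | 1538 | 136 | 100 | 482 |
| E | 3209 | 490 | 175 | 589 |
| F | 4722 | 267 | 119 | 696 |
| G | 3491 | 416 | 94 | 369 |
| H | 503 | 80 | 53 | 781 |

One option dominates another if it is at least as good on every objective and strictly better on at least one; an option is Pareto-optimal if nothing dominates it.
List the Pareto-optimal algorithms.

A, C, D, F, G, H

A: not dominated (best avg latency).
B: dominated by A (throughput 4125≥2587, memory 285≤444, avg latency 39≤138, p99 latency 444≤764).
C: not dominated (best p99 latency).
D: not dominated.
E: dominated by A (throughput 4125≥3209, memory 285≤490, avg latency 39≤175, p99 latency 444≤589).
F: not dominated (best throughput).
G: not dominated.
H: not dominated (best memory).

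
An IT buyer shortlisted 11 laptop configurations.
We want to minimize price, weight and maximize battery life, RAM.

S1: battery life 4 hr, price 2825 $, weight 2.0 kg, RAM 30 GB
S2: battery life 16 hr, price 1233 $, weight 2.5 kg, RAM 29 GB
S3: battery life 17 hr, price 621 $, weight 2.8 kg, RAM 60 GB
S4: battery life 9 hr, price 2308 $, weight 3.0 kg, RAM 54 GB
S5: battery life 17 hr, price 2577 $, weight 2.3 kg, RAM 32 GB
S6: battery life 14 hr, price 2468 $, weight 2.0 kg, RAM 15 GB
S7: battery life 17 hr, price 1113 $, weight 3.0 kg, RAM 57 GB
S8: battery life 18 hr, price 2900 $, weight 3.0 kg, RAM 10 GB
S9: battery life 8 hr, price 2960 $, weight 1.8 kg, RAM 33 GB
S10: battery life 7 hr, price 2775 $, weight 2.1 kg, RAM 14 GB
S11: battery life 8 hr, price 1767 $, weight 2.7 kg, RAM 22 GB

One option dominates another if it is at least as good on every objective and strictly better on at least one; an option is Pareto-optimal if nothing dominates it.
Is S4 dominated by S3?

Yes

S3 vs S4: battery life 17≥9, price 621≤2308, weight 2.8≤3.0, RAM 60≥54 — S3 is at least as good on every objective with at least one strict improvement.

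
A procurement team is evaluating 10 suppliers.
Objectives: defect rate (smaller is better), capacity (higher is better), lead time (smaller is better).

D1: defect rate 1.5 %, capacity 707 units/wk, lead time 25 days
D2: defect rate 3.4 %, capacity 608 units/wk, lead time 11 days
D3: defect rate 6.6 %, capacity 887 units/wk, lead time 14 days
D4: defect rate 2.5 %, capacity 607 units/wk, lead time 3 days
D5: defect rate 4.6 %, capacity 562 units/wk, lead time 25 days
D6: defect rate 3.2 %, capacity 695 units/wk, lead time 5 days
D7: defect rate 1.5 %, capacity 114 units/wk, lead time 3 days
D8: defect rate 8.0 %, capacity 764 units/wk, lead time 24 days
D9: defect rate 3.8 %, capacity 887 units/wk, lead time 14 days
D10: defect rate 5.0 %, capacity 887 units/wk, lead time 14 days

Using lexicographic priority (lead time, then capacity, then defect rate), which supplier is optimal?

D4

First minimize lead time: best is 3, kept {D4, D7}.
Then maximize capacity: best is 607, kept {D4}.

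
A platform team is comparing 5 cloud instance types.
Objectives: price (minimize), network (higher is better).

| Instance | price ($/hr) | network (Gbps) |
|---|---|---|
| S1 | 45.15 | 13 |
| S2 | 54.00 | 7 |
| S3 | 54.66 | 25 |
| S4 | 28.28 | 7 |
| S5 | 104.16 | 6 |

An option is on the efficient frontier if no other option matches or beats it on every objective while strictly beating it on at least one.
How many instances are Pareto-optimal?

S1: not dominated.
S2: dominated by S1 (price 45.15≤54.00, network 13≥7).
S3: not dominated (best network).
S4: not dominated (best price).
S5: dominated by S1 (price 45.15≤104.16, network 13≥6).
Pareto-optimal: S1, S3, S4 → 3.

3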